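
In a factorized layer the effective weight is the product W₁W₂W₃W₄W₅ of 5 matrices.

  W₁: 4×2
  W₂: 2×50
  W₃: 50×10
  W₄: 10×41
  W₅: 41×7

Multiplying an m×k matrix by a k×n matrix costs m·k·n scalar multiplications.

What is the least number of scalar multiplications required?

2450

Adjacent pairs: W₁W₂ = 4·2·50 = 400; W₂W₃ = 2·50·10 = 1000; W₃W₄ = 50·10·41 = 20500; W₄W₅ = 10·41·7 = 2870.
Length 3: W₁..W₃: k=1: 0+1000+4·2·10=1080; k=2: 400+0+4·50·10=2400 → min 1080 | W₂..W₄: k=2: 0+20500+2·50·41=24600; k=3: 1000+0+2·10·41=1820 → min 1820 | W₃..W₅: k=3: 0+2870+50·10·7=6370; k=4: 20500+0+50·41·7=34850 → min 6370.
Length 4: W₁..W₄: k=1: 0+1820+4·2·41=2148; k=2: 400+20500+4·50·41=29100; k=3: 1080+0+4·10·41=2720 → min 2148 | W₂..W₅: k=2: 0+6370+2·50·7=7070; k=3: 1000+2870+2·10·7=4010; k=4: 1820+0+2·41·7=2394 → min 2394.
Length 5: W₁..W₅: k=1: 0+2394+4·2·7=2450; k=2: 400+6370+4·50·7=8170; k=3: 1080+2870+4·10·7=4230; k=4: 2148+0+4·41·7=3296 → min 2450.
Optimal order: (W₁(((W₂W₃)W₄)W₅)) with cost 2450.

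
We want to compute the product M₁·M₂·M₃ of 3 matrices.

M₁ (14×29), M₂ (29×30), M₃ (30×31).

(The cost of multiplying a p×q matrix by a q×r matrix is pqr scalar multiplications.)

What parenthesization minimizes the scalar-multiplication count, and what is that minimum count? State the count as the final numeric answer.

(M₁·(M₂·M₃)): cost 39556.
((M₁·M₂)·M₃): cost 25200.
Optimal: ((M₁·M₂)·M₃) with cost 25200.

25200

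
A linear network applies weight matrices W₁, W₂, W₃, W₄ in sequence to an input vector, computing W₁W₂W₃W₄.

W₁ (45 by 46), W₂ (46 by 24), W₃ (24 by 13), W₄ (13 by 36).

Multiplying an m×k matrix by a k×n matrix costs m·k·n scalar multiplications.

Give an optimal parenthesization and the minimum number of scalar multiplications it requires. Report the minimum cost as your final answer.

Adjacent pairs: W₁W₂ = 45·46·24 = 49680; W₂W₃ = 46·24·13 = 14352; W₃W₄ = 24·13·36 = 11232.
Length 3: W₁..W₃: k=1: 0+14352+45·46·13=41262; k=2: 49680+0+45·24·13=63720 → min 41262 | W₂..W₄: k=2: 0+11232+46·24·36=50976; k=3: 14352+0+46·13·36=35880 → min 35880.
Length 4: W₁..W₄: k=1: 0+35880+45·46·36=110400; k=2: 49680+11232+45·24·36=99792; k=3: 41262+0+45·13·36=62322 → min 62322.
Optimal parenthesization: ((W₁(W₂W₃))W₄) with cost 62322.

62322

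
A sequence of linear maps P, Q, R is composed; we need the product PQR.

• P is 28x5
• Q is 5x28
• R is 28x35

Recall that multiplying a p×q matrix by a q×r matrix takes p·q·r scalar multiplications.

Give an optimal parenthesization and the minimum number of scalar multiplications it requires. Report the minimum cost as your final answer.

(P(QR)): cost 9800.
((PQ)R): cost 31360.
Optimal: (P(QR)) with cost 9800.

9800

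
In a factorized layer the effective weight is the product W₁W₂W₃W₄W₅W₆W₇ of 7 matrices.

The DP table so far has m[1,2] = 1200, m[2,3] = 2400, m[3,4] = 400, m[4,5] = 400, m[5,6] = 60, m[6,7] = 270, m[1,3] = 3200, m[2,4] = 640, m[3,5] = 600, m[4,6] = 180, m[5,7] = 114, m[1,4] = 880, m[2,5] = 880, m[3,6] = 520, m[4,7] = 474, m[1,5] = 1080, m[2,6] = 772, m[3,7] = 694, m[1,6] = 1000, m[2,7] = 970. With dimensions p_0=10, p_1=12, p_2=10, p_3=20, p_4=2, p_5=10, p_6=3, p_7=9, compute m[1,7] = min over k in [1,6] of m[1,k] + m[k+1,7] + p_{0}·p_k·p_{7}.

m[1,7] = min over k∈[1,6] of m[1,k]+m[k+1,7]+p_{0}·p_k·p_{7}.
k=1: 0 + 970 + 10·12·9 = 2050; k=2: 1200 + 694 + 10·10·9 = 2794; k=3: 3200 + 474 + 10·20·9 = 5474; k=4: 880 + 114 + 10·2·9 = 1174; k=5: 1080 + 270 + 10·10·9 = 2250; k=6: 1000 + 0 + 10·3·9 = 1270.
Minimum: 1174 at k=4.

1174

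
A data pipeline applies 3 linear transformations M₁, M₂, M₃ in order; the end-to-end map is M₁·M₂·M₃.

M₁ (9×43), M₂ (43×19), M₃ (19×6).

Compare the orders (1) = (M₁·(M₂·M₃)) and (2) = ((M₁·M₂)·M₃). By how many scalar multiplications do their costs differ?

Order (1) = (M₁·(M₂·M₃)): (M₂·M₃): 43×19 by 19×6 → 43×6, cost 43·19·6 = 4902; (M₁·(M₂·M₃)): 9×43 by 43×6 → 9×6, cost 9·43·6 = 2322; cumulative 7224. Total 7224.
Order (2) = ((M₁·M₂)·M₃): (M₁·M₂): 9×43 by 43×19 → 9×19, cost 9·43·19 = 7353; ((M₁·M₂)·M₃): 9×19 by 19×6 → 9×6, cost 9·19·6 = 1026; cumulative 8379. Total 8379.
Difference: |7224 − 8379| = 1155.

1155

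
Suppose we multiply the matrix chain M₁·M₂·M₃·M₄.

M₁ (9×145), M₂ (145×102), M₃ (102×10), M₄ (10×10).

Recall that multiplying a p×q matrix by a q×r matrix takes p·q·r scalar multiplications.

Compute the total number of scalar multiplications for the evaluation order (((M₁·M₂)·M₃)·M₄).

(M₁·M₂): 9×145 by 145×102 → 9×102, cost 9·145·102 = 133110
((M₁·M₂)·M₃): 9×102 by 102×10 → 9×10, cost 9·102·10 = 9180; cumulative 142290
(((M₁·M₂)·M₃)·M₄): 9×10 by 10×10 → 9×10, cost 9·10·10 = 900; cumulative 143190
Total: 143190 scalar multiplications.

143190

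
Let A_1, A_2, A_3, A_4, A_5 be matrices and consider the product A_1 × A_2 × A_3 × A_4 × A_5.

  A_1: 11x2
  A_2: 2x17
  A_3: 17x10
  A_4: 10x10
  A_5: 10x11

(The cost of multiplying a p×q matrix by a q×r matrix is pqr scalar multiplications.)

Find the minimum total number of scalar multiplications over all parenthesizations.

1002

Adjacent pairs: A_1A_2 = 11·2·17 = 374; A_2A_3 = 2·17·10 = 340; A_3A_4 = 17·10·10 = 1700; A_4A_5 = 10·10·11 = 1100.
Length 3: A_1..A_3: k=1: 0+340+11·2·10=560; k=2: 374+0+11·17·10=2244 → min 560 | A_2..A_4: k=2: 0+1700+2·17·10=2040; k=3: 340+0+2·10·10=540 → min 540 | A_3..A_5: k=3: 0+1100+17·10·11=2970; k=4: 1700+0+17·10·11=3570 → min 2970.
Length 4: A_1..A_4: k=1: 0+540+11·2·10=760; k=2: 374+1700+11·17·10=3944; k=3: 560+0+11·10·10=1660 → min 760 | A_2..A_5: k=2: 0+2970+2·17·11=3344; k=3: 340+1100+2·10·11=1660; k=4: 540+0+2·10·11=760 → min 760.
Length 5: A_1..A_5: k=1: 0+760+11·2·11=1002; k=2: 374+2970+11·17·11=5401; k=3: 560+1100+11·10·11=2870; k=4: 760+0+11·10·11=1970 → min 1002.
Optimal order: (A_1 × (((A_2 × A_3) × A_4) × A_5)) with cost 1002.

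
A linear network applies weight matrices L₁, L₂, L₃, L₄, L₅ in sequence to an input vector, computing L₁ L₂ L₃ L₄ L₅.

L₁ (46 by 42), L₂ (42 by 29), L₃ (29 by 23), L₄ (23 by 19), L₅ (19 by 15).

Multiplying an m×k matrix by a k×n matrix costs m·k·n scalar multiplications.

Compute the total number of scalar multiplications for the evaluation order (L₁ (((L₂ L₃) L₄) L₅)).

87318

(L₂ L₃): 42×29 by 29×23 → 42×23, cost 42·29·23 = 28014
((L₂ L₃) L₄): 42×23 by 23×19 → 42×19, cost 42·23·19 = 18354; cumulative 46368
(((L₂ L₃) L₄) L₅): 42×19 by 19×15 → 42×15, cost 42·19·15 = 11970; cumulative 58338
(L₁ (((L₂ L₃) L₄) L₅)): 46×42 by 42×15 → 46×15, cost 46·42·15 = 28980; cumulative 87318
Total: 87318 scalar multiplications.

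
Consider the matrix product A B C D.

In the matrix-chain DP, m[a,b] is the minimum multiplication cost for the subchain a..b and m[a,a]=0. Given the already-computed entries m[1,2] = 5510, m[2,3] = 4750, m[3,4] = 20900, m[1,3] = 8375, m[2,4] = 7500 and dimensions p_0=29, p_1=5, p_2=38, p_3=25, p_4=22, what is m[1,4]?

m[1,4] = min over k∈[1,3] of m[1,k]+m[k+1,4]+p_{0}·p_k·p_{4}.
k=1: 0 + 7500 + 29·5·22 = 10690; k=2: 5510 + 20900 + 29·38·22 = 50654; k=3: 8375 + 0 + 29·25·22 = 24325.
Minimum: 10690 at k=1.

10690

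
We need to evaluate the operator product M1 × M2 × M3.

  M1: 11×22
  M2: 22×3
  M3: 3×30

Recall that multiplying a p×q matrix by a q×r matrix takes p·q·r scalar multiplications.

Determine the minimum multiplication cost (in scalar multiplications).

Order (M1 × (M2 × M3)): (M2 × M3): 22×3 by 3×30 → 22×30, cost 22·3·30 = 1980; (M1 × (M2 × M3)): 11×22 by 22×30 → 11×30, cost 11·22·30 = 7260; cumulative 9240. Total 9240.
Order ((M1 × M2) × M3): (M1 × M2): 11×22 by 22×3 → 11×3, cost 11·22·3 = 726; ((M1 × M2) × M3): 11×3 by 3×30 → 11×30, cost 11·3·30 = 990; cumulative 1716. Total 1716.
Minimum: 1716.

1716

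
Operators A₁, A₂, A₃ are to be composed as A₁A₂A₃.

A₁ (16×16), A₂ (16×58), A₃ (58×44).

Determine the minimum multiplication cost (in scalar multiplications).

Order (A₁(A₂A₃)): (A₂A₃): 16×58 by 58×44 → 16×44, cost 16·58·44 = 40832; (A₁(A₂A₃)): 16×16 by 16×44 → 16×44, cost 16·16·44 = 11264; cumulative 52096. Total 52096.
Order ((A₁A₂)A₃): (A₁A₂): 16×16 by 16×58 → 16×58, cost 16·16·58 = 14848; ((A₁A₂)A₃): 16×58 by 58×44 → 16×44, cost 16·58·44 = 40832; cumulative 55680. Total 55680.
Minimum: 52096.

52096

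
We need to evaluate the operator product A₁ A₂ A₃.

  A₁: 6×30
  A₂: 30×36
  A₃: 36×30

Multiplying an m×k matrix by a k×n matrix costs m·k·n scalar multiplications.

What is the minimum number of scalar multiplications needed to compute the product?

12960

Order (A₁ (A₂ A₃)): (A₂ A₃): 30×36 by 36×30 → 30×30, cost 30·36·30 = 32400; (A₁ (A₂ A₃)): 6×30 by 30×30 → 6×30, cost 6·30·30 = 5400; cumulative 37800. Total 37800.
Order ((A₁ A₂) A₃): (A₁ A₂): 6×30 by 30×36 → 6×36, cost 6·30·36 = 6480; ((A₁ A₂) A₃): 6×36 by 36×30 → 6×30, cost 6·36·30 = 6480; cumulative 12960. Total 12960.
Minimum: 12960.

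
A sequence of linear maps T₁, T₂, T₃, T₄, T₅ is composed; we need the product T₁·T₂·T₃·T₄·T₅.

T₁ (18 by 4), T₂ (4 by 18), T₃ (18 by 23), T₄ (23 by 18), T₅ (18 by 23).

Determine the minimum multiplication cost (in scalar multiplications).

Adjacent pairs: T₁T₂ = 18·4·18 = 1296; T₂T₃ = 4·18·23 = 1656; T₃T₄ = 18·23·18 = 7452; T₄T₅ = 23·18·23 = 9522.
Length 3: T₁..T₃: k=1: 0+1656+18·4·23=3312; k=2: 1296+0+18·18·23=8748 → min 3312 | T₂..T₄: k=2: 0+7452+4·18·18=8748; k=3: 1656+0+4·23·18=3312 → min 3312 | T₃..T₅: k=3: 0+9522+18·23·23=19044; k=4: 7452+0+18·18·23=14904 → min 14904.
Length 4: T₁..T₄: k=1: 0+3312+18·4·18=4608; k=2: 1296+7452+18·18·18=14580; k=3: 3312+0+18·23·18=10764 → min 4608 | T₂..T₅: k=2: 0+14904+4·18·23=16560; k=3: 1656+9522+4·23·23=13294; k=4: 3312+0+4·18·23=4968 → min 4968.
Length 5: T₁..T₅: k=1: 0+4968+18·4·23=6624; k=2: 1296+14904+18·18·23=23652; k=3: 3312+9522+18·23·23=22356; k=4: 4608+0+18·18·23=12060 → min 6624.
Optimal order: (T₁·(((T₂·T₃)·T₄)·T₅)) with cost 6624.

6624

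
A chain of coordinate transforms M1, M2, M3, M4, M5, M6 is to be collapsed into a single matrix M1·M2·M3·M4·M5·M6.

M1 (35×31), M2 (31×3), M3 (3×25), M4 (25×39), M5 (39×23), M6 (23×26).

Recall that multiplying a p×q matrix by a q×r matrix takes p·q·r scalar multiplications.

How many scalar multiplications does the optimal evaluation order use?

Adjacent pairs: M1M2 = 35·31·3 = 3255; M2M3 = 31·3·25 = 2325; M3M4 = 3·25·39 = 2925; M4M5 = 25·39·23 = 22425; M5M6 = 39·23·26 = 23322.
Length 3: M1..M3: k=1: 0+2325+35·31·25=29450; k=2: 3255+0+35·3·25=5880 → min 5880 | M2..M4: k=2: 0+2925+31·3·39=6552; k=3: 2325+0+31·25·39=32550 → min 6552 | M3..M5: k=3: 0+22425+3·25·23=24150; k=4: 2925+0+3·39·23=5616 → min 5616 | M4..M6: k=4: 0+23322+25·39·26=48672; k=5: 22425+0+25·23·26=37375 → min 37375.
Length 4: M1..M4: k=1: 0+6552+35·31·39=48867; k=2: 3255+2925+35·3·39=10275; k=3: 5880+0+35·25·39=40005 → min 10275 | M2..M5: k=2: 0+5616+31·3·23=7755; k=3: 2325+22425+31·25·23=42575; k=4: 6552+0+31·39·23=34359 → min 7755 | M3..M6: k=3: 0+37375+3·25·26=39325; k=4: 2925+23322+3·39·26=29289; k=5: 5616+0+3·23·26=7410 → min 7410.
Length 5: M1..M5: k=1: 0+7755+35·31·23=32710; k=2: 3255+5616+35·3·23=11286; k=3: 5880+22425+35·25·23=48430; k=4: 10275+0+35·39·23=41670 → min 11286 | M2..M6: k=2: 0+7410+31·3·26=9828; k=3: 2325+37375+31·25·26=59850; k=4: 6552+23322+31·39·26=61308; k=5: 7755+0+31·23·26=26293 → min 9828.
Length 6: M1..M6: k=1: 0+9828+35·31·26=38038; k=2: 3255+7410+35·3·26=13395; k=3: 5880+37375+35·25·26=66005; k=4: 10275+23322+35·39·26=69087; k=5: 11286+0+35·23·26=32216 → min 13395.
Optimal order: ((M1·M2)·(((M3·M4)·M5)·M6)) with cost 13395.

13395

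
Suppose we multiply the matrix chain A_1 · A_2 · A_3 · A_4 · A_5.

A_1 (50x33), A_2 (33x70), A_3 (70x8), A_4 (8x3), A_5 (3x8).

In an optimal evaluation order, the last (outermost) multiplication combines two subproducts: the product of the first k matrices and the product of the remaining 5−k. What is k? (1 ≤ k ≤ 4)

4

Adjacent pairs: A_1A_2 = 50·33·70 = 115500; A_2A_3 = 33·70·8 = 18480; A_3A_4 = 70·8·3 = 1680; A_4A_5 = 8·3·8 = 192.
Length 3: A_1..A_3: k=1: 0+18480+50·33·8=31680; k=2: 115500+0+50·70·8=143500 → min 31680 | A_2..A_4: k=2: 0+1680+33·70·3=8610; k=3: 18480+0+33·8·3=19272 → min 8610 | A_3..A_5: k=3: 0+192+70·8·8=4672; k=4: 1680+0+70·3·8=3360 → min 3360.
Length 4: A_1..A_4: k=1: 0+8610+50·33·3=13560; k=2: 115500+1680+50·70·3=127680; k=3: 31680+0+50·8·3=32880 → min 13560 | A_2..A_5: k=2: 0+3360+33·70·8=21840; k=3: 18480+192+33·8·8=20784; k=4: 8610+0+33·3·8=9402 → min 9402.
Top-level splits: k=1: (A_1..A_1)·(A_2..A_5) → 0+9402+50·33·8 = 22602; k=2: (A_1..A_2)·(A_3..A_5) → 115500+3360+50·70·8 = 146860; k=3: (A_1..A_3)·(A_4..A_5) → 31680+192+50·8·8 = 35072; k=4: (A_1..A_4)·(A_5..A_5) → 13560+0+50·3·8 = 14760.
Best split is after A_4, i.e. k = 4.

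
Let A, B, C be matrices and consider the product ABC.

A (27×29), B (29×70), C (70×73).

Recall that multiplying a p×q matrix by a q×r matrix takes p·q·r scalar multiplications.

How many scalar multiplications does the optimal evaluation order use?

Order (A(BC)): (BC): 29×70 by 70×73 → 29×73, cost 29·70·73 = 148190; (A(BC)): 27×29 by 29×73 → 27×73, cost 27·29·73 = 57159; cumulative 205349. Total 205349.
Order ((AB)C): (AB): 27×29 by 29×70 → 27×70, cost 27·29·70 = 54810; ((AB)C): 27×70 by 70×73 → 27×73, cost 27·70·73 = 137970; cumulative 192780. Total 192780.
Minimum: 192780.

192780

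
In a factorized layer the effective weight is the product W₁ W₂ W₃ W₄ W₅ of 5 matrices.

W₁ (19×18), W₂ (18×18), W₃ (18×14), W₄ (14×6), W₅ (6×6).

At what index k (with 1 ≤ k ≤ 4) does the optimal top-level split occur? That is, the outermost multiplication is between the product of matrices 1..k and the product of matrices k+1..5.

1

Adjacent pairs: W₁W₂ = 19·18·18 = 6156; W₂W₃ = 18·18·14 = 4536; W₃W₄ = 18·14·6 = 1512; W₄W₅ = 14·6·6 = 504.
Length 3: W₁..W₃: k=1: 0+4536+19·18·14=9324; k=2: 6156+0+19·18·14=10944 → min 9324 | W₂..W₄: k=2: 0+1512+18·18·6=3456; k=3: 4536+0+18·14·6=6048 → min 3456 | W₃..W₅: k=3: 0+504+18·14·6=2016; k=4: 1512+0+18·6·6=2160 → min 2016.
Length 4: W₁..W₄: k=1: 0+3456+19·18·6=5508; k=2: 6156+1512+19·18·6=9720; k=3: 9324+0+19·14·6=10920 → min 5508 | W₂..W₅: k=2: 0+2016+18·18·6=3960; k=3: 4536+504+18·14·6=6552; k=4: 3456+0+18·6·6=4104 → min 3960.
Top-level splits: k=1: (W₁..W₁)·(W₂..W₅) → 0+3960+19·18·6 = 6012; k=2: (W₁..W₂)·(W₃..W₅) → 6156+2016+19·18·6 = 10224; k=3: (W₁..W₃)·(W₄..W₅) → 9324+504+19·14·6 = 11424; k=4: (W₁..W₄)·(W₅..W₅) → 5508+0+19·6·6 = 6192.
Best split is after W₁, i.e. k = 1.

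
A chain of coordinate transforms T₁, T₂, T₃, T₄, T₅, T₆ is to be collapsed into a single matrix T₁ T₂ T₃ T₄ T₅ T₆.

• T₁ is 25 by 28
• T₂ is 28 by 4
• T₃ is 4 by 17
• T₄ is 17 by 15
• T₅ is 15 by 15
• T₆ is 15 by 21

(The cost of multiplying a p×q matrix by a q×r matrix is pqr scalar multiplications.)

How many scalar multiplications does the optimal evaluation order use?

8080

Adjacent pairs: T₁T₂ = 25·28·4 = 2800; T₂T₃ = 28·4·17 = 1904; T₃T₄ = 4·17·15 = 1020; T₄T₅ = 17·15·15 = 3825; T₅T₆ = 15·15·21 = 4725.
Length 3: T₁..T₃: k=1: 0+1904+25·28·17=13804; k=2: 2800+0+25·4·17=4500 → min 4500 | T₂..T₄: k=2: 0+1020+28·4·15=2700; k=3: 1904+0+28·17·15=9044 → min 2700 | T₃..T₅: k=3: 0+3825+4·17·15=4845; k=4: 1020+0+4·15·15=1920 → min 1920 | T₄..T₆: k=4: 0+4725+17·15·21=10080; k=5: 3825+0+17·15·21=9180 → min 9180.
Length 4: T₁..T₄: k=1: 0+2700+25·28·15=13200; k=2: 2800+1020+25·4·15=5320; k=3: 4500+0+25·17·15=10875 → min 5320 | T₂..T₅: k=2: 0+1920+28·4·15=3600; k=3: 1904+3825+28·17·15=12869; k=4: 2700+0+28·15·15=9000 → min 3600 | T₃..T₆: k=3: 0+9180+4·17·21=10608; k=4: 1020+4725+4·15·21=7005; k=5: 1920+0+4·15·21=3180 → min 3180.
Length 5: T₁..T₅: k=1: 0+3600+25·28·15=14100; k=2: 2800+1920+25·4·15=6220; k=3: 4500+3825+25·17·15=14700; k=4: 5320+0+25·15·15=10945 → min 6220 | T₂..T₆: k=2: 0+3180+28·4·21=5532; k=3: 1904+9180+28·17·21=21080; k=4: 2700+4725+28·15·21=16245; k=5: 3600+0+28·15·21=12420 → min 5532.
Length 6: T₁..T₆: k=1: 0+5532+25·28·21=20232; k=2: 2800+3180+25·4·21=8080; k=3: 4500+9180+25·17·21=22605; k=4: 5320+4725+25·15·21=17920; k=5: 6220+0+25·15·21=14095 → min 8080.
Optimal order: ((T₁ T₂) (((T₃ T₄) T₅) T₆)) with cost 8080.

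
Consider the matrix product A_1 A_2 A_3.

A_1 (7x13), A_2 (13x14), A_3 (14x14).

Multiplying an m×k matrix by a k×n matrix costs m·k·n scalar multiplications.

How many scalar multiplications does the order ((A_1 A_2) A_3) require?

(A_1 A_2): 7×13 by 13×14 → 7×14, cost 7·13·14 = 1274
((A_1 A_2) A_3): 7×14 by 14×14 → 7×14, cost 7·14·14 = 1372; cumulative 2646
Total: 2646 scalar multiplications.

2646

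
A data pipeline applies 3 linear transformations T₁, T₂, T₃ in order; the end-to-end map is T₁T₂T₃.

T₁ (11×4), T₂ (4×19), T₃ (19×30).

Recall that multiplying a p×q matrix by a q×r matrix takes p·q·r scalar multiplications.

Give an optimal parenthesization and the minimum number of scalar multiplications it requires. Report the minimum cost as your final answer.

3600

(T₁(T₂T₃)): cost 3600.
((T₁T₂)T₃): cost 7106.
Optimal: (T₁(T₂T₃)) with cost 3600.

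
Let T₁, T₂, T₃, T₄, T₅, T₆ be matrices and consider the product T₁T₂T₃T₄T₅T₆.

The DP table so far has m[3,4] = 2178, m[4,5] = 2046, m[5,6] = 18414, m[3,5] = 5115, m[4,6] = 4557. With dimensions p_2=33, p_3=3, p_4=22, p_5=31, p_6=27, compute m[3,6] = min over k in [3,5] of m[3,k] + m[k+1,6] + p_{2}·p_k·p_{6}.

7230

m[3,6] = min over k∈[3,5] of m[3,k]+m[k+1,6]+p_{2}·p_k·p_{6}.
k=3: 0 + 4557 + 33·3·27 = 7230; k=4: 2178 + 18414 + 33·22·27 = 40194; k=5: 5115 + 0 + 33·31·27 = 32736.
Minimum: 7230 at k=3.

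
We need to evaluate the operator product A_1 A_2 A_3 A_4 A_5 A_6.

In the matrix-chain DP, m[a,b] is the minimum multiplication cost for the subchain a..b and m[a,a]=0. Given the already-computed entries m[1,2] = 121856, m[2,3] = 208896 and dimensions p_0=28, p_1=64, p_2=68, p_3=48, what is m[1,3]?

213248

m[1,3] = min over k∈[1,2] of m[1,k]+m[k+1,3]+p_{0}·p_k·p_{3}.
k=1: 0 + 208896 + 28·64·48 = 294912; k=2: 121856 + 0 + 28·68·48 = 213248.
Minimum: 213248 at k=2.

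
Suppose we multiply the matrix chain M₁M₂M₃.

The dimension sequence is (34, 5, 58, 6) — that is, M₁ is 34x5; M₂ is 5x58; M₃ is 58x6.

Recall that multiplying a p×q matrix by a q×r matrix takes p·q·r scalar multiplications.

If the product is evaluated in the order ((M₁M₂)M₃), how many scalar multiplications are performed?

(M₁M₂): 34×5 by 5×58 → 34×58, cost 34·5·58 = 9860
((M₁M₂)M₃): 34×58 by 58×6 → 34×6, cost 34·58·6 = 11832; cumulative 21692
Total: 21692 scalar multiplications.

21692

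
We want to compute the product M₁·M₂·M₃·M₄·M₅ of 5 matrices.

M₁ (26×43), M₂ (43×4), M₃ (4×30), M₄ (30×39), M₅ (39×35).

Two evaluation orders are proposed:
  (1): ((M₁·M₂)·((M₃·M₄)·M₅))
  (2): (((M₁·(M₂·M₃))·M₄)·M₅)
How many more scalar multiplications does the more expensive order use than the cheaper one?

Order (1) = ((M₁·M₂)·((M₃·M₄)·M₅)): (M₁·M₂): 26×43 by 43×4 → 26×4, cost 26·43·4 = 4472; (M₃·M₄): 4×30 by 30×39 → 4×39, cost 4·30·39 = 4680; ((M₃·M₄)·M₅): 4×39 by 39×35 → 4×35, cost 4·39·35 = 5460; cumulative 10140; ((M₁·M₂)·((M₃·M₄)·M₅)): 26×4 by 4×35 → 26×35, cost 26·4·35 = 3640; cumulative 18252. Total 18252.
Order (2) = (((M₁·(M₂·M₃))·M₄)·M₅): (M₂·M₃): 43×4 by 4×30 → 43×30, cost 43·4·30 = 5160; (M₁·(M₂·M₃)): 26×43 by 43×30 → 26×30, cost 26·43·30 = 33540; cumulative 38700; ((M₁·(M₂·M₃))·M₄): 26×30 by 30×39 → 26×39, cost 26·30·39 = 30420; cumulative 69120; (((M₁·(M₂·M₃))·M₄)·M₅): 26×39 by 39×35 → 26×35, cost 26·39·35 = 35490; cumulative 104610. Total 104610.
Difference: |18252 − 104610| = 86358.

86358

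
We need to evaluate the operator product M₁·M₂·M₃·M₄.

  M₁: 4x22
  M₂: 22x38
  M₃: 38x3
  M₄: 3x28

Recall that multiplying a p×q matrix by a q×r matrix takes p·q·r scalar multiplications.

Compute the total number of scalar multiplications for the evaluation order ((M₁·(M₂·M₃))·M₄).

3108

(M₂·M₃): 22×38 by 38×3 → 22×3, cost 22·38·3 = 2508
(M₁·(M₂·M₃)): 4×22 by 22×3 → 4×3, cost 4·22·3 = 264; cumulative 2772
((M₁·(M₂·M₃))·M₄): 4×3 by 3×28 → 4×28, cost 4·3·28 = 336; cumulative 3108
Total: 3108 scalar multiplications.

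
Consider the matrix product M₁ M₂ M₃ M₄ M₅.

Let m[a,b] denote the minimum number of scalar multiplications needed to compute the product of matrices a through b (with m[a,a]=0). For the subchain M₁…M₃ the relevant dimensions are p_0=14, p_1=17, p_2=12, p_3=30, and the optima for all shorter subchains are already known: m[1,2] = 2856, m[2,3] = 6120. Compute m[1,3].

m[1,3] = min over k∈[1,2] of m[1,k]+m[k+1,3]+p_{0}·p_k·p_{3}.
k=1: 0 + 6120 + 14·17·30 = 13260; k=2: 2856 + 0 + 14·12·30 = 7896.
Minimum: 7896 at k=2.

7896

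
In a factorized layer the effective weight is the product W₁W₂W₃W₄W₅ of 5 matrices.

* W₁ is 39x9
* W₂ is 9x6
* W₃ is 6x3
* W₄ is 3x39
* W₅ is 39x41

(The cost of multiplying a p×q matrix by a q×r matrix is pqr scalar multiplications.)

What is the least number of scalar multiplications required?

Adjacent pairs: W₁W₂ = 39·9·6 = 2106; W₂W₃ = 9·6·3 = 162; W₃W₄ = 6·3·39 = 702; W₄W₅ = 3·39·41 = 4797.
Length 3: W₁..W₃: k=1: 0+162+39·9·3=1215; k=2: 2106+0+39·6·3=2808 → min 1215 | W₂..W₄: k=2: 0+702+9·6·39=2808; k=3: 162+0+9·3·39=1215 → min 1215 | W₃..W₅: k=3: 0+4797+6·3·41=5535; k=4: 702+0+6·39·41=10296 → min 5535.
Length 4: W₁..W₄: k=1: 0+1215+39·9·39=14904; k=2: 2106+702+39·6·39=11934; k=3: 1215+0+39·3·39=5778 → min 5778 | W₂..W₅: k=2: 0+5535+9·6·41=7749; k=3: 162+4797+9·3·41=6066; k=4: 1215+0+9·39·41=15606 → min 6066.
Length 5: W₁..W₅: k=1: 0+6066+39·9·41=20457; k=2: 2106+5535+39·6·41=17235; k=3: 1215+4797+39·3·41=10809; k=4: 5778+0+39·39·41=68139 → min 10809.
Optimal order: ((W₁(W₂W₃))(W₄W₅)) with cost 10809.

10809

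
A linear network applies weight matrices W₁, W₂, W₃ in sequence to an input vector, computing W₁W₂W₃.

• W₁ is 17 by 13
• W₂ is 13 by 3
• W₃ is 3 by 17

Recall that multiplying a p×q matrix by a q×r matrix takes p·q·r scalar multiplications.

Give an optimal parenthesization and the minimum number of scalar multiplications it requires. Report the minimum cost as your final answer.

(W₁(W₂W₃)): cost 4420.
((W₁W₂)W₃): cost 1530.
Optimal: ((W₁W₂)W₃) with cost 1530.

1530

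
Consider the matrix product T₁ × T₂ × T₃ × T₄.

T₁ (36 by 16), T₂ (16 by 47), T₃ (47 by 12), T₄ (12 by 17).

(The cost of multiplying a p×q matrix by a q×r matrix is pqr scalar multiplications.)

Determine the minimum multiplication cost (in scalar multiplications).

Adjacent pairs: T₁T₂ = 36·16·47 = 27072; T₂T₃ = 16·47·12 = 9024; T₃T₄ = 47·12·17 = 9588.
Length 3: T₁..T₃: k=1: 0+9024+36·16·12=15936; k=2: 27072+0+36·47·12=47376 → min 15936 | T₂..T₄: k=2: 0+9588+16·47·17=22372; k=3: 9024+0+16·12·17=12288 → min 12288.
Length 4: T₁..T₄: k=1: 0+12288+36·16·17=22080; k=2: 27072+9588+36·47·17=65424; k=3: 15936+0+36·12·17=23280 → min 22080.
Optimal order: (T₁ × ((T₂ × T₃) × T₄)) with cost 22080.

22080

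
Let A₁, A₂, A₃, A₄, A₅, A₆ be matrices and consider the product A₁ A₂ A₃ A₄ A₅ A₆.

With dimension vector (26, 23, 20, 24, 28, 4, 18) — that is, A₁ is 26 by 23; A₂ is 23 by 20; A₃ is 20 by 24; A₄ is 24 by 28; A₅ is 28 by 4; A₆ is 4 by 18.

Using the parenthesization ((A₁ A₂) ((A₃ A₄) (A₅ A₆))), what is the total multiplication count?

(A₁ A₂): 26×23 by 23×20 → 26×20, cost 26·23·20 = 11960
(A₃ A₄): 20×24 by 24×28 → 20×28, cost 20·24·28 = 13440
(A₅ A₆): 28×4 by 4×18 → 28×18, cost 28·4·18 = 2016
((A₃ A₄) (A₅ A₆)): 20×28 by 28×18 → 20×18, cost 20·28·18 = 10080; cumulative 25536
((A₁ A₂) ((A₃ A₄) (A₅ A₆))): 26×20 by 20×18 → 26×18, cost 26·20·18 = 9360; cumulative 46856
Total: 46856 scalar multiplications.

46856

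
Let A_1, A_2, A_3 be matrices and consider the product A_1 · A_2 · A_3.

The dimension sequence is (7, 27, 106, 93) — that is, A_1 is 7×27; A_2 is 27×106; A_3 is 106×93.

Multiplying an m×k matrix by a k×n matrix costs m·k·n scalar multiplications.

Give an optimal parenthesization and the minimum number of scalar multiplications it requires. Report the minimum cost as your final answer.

89040

(A_1 · (A_2 · A_3)): cost 283743.
((A_1 · A_2) · A_3): cost 89040.
Optimal: ((A_1 · A_2) · A_3) with cost 89040.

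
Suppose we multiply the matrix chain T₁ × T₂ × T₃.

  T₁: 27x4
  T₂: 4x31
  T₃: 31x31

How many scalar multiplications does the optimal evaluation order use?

7192

Order (T₁ × (T₂ × T₃)): (T₂ × T₃): 4×31 by 31×31 → 4×31, cost 4·31·31 = 3844; (T₁ × (T₂ × T₃)): 27×4 by 4×31 → 27×31, cost 27·4·31 = 3348; cumulative 7192. Total 7192.
Order ((T₁ × T₂) × T₃): (T₁ × T₂): 27×4 by 4×31 → 27×31, cost 27·4·31 = 3348; ((T₁ × T₂) × T₃): 27×31 by 31×31 → 27×31, cost 27·31·31 = 25947; cumulative 29295. Total 29295.
Minimum: 7192.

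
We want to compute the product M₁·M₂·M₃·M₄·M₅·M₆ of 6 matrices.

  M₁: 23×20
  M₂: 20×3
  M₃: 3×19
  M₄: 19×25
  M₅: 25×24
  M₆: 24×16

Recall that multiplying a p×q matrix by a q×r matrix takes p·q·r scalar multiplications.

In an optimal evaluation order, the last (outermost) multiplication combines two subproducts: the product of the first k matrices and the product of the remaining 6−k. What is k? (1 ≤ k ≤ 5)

2

Adjacent pairs: M₁M₂ = 23·20·3 = 1380; M₂M₃ = 20·3·19 = 1140; M₃M₄ = 3·19·25 = 1425; M₄M₅ = 19·25·24 = 11400; M₅M₆ = 25·24·16 = 9600.
Length 3: M₁..M₃: k=1: 0+1140+23·20·19=9880; k=2: 1380+0+23·3·19=2691 → min 2691 | M₂..M₄: k=2: 0+1425+20·3·25=2925; k=3: 1140+0+20·19·25=10640 → min 2925 | M₃..M₅: k=3: 0+11400+3·19·24=12768; k=4: 1425+0+3·25·24=3225 → min 3225 | M₄..M₆: k=4: 0+9600+19·25·16=17200; k=5: 11400+0+19·24·16=18696 → min 17200.
Length 4: M₁..M₄: k=1: 0+2925+23·20·25=14425; k=2: 1380+1425+23·3·25=4530; k=3: 2691+0+23·19·25=13616 → min 4530 | M₂..M₅: k=2: 0+3225+20·3·24=4665; k=3: 1140+11400+20·19·24=21660; k=4: 2925+0+20·25·24=14925 → min 4665 | M₃..M₆: k=3: 0+17200+3·19·16=18112; k=4: 1425+9600+3·25·16=12225; k=5: 3225+0+3·24·16=4377 → min 4377.
Length 5: M₁..M₅: k=1: 0+4665+23·20·24=15705; k=2: 1380+3225+23·3·24=6261; k=3: 2691+11400+23·19·24=24579; k=4: 4530+0+23·25·24=18330 → min 6261 | M₂..M₆: k=2: 0+4377+20·3·16=5337; k=3: 1140+17200+20·19·16=24420; k=4: 2925+9600+20·25·16=20525; k=5: 4665+0+20·24·16=12345 → min 5337.
Top-level splits: k=1: (M₁..M₁)·(M₂..M₆) → 0+5337+23·20·16 = 12697; k=2: (M₁..M₂)·(M₃..M₆) → 1380+4377+23·3·16 = 6861; k=3: (M₁..M₃)·(M₄..M₆) → 2691+17200+23·19·16 = 26883; k=4: (M₁..M₄)·(M₅..M₆) → 4530+9600+23·25·16 = 23330; k=5: (M₁..M₅)·(M₆..M₆) → 6261+0+23·24·16 = 15093.
Best split is after M₂, i.e. k = 2.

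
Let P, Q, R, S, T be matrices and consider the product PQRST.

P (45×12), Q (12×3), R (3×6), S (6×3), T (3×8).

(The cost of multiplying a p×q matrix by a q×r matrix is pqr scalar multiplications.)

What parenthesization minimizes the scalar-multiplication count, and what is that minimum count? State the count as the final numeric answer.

Adjacent pairs: PQ = 45·12·3 = 1620; QR = 12·3·6 = 216; RS = 3·6·3 = 54; ST = 6·3·8 = 144.
Length 3: P..R: k=1: 0+216+45·12·6=3456; k=2: 1620+0+45·3·6=2430 → min 2430 | Q..S: k=2: 0+54+12·3·3=162; k=3: 216+0+12·6·3=432 → min 162 | R..T: k=3: 0+144+3·6·8=288; k=4: 54+0+3·3·8=126 → min 126.
Length 4: P..S: k=1: 0+162+45·12·3=1782; k=2: 1620+54+45·3·3=2079; k=3: 2430+0+45·6·3=3240 → min 1782 | Q..T: k=2: 0+126+12·3·8=414; k=3: 216+144+12·6·8=936; k=4: 162+0+12·3·8=450 → min 414.
Length 5: P..T: k=1: 0+414+45·12·8=4734; k=2: 1620+126+45·3·8=2826; k=3: 2430+144+45·6·8=4734; k=4: 1782+0+45·3·8=2862 → min 2826.
Optimal parenthesization: ((PQ)((RS)T)) with cost 2826.

2826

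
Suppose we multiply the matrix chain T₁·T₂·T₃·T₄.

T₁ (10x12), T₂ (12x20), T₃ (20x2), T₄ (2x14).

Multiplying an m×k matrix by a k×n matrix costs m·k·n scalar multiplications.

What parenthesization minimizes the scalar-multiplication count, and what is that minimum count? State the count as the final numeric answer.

Adjacent pairs: T₁T₂ = 10·12·20 = 2400; T₂T₃ = 12·20·2 = 480; T₃T₄ = 20·2·14 = 560.
Length 3: T₁..T₃: k=1: 0+480+10·12·2=720; k=2: 2400+0+10·20·2=2800 → min 720 | T₂..T₄: k=2: 0+560+12·20·14=3920; k=3: 480+0+12·2·14=816 → min 816.
Length 4: T₁..T₄: k=1: 0+816+10·12·14=2496; k=2: 2400+560+10·20·14=5760; k=3: 720+0+10·2·14=1000 → min 1000.
Optimal parenthesization: ((T₁·(T₂·T₃))·T₄) with cost 1000.

1000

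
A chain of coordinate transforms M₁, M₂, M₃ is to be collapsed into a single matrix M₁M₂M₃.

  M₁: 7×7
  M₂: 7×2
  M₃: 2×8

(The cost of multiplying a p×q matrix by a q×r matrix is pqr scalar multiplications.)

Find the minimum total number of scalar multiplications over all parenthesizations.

Order (M₁(M₂M₃)): (M₂M₃): 7×2 by 2×8 → 7×8, cost 7·2·8 = 112; (M₁(M₂M₃)): 7×7 by 7×8 → 7×8, cost 7·7·8 = 392; cumulative 504. Total 504.
Order ((M₁M₂)M₃): (M₁M₂): 7×7 by 7×2 → 7×2, cost 7·7·2 = 98; ((M₁M₂)M₃): 7×2 by 2×8 → 7×8, cost 7·2·8 = 112; cumulative 210. Total 210.
Minimum: 210.

210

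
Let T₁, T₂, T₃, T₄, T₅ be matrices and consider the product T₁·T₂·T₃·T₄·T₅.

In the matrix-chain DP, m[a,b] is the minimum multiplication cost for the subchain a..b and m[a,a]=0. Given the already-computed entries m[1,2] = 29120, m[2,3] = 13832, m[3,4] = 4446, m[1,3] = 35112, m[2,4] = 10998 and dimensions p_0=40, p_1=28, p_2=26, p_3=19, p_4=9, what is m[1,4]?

m[1,4] = min over k∈[1,3] of m[1,k]+m[k+1,4]+p_{0}·p_k·p_{4}.
k=1: 0 + 10998 + 40·28·9 = 21078; k=2: 29120 + 4446 + 40·26·9 = 42926; k=3: 35112 + 0 + 40·19·9 = 41952.
Minimum: 21078 at k=1.

21078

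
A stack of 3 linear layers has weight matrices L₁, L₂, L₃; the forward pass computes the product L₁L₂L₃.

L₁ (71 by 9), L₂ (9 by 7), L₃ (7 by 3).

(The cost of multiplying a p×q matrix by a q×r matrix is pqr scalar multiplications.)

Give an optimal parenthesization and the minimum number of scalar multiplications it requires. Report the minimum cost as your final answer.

(L₁(L₂L₃)): cost 2106.
((L₁L₂)L₃): cost 5964.
Optimal: (L₁(L₂L₃)) with cost 2106.

2106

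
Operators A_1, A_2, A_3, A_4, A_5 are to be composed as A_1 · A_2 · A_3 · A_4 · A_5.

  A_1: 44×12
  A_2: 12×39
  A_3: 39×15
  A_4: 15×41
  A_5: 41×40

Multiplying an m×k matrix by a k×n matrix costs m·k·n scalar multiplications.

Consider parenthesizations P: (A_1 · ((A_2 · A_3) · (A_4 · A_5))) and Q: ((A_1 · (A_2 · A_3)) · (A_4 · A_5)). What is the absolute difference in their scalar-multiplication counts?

6000

Order P = (A_1 · ((A_2 · A_3) · (A_4 · A_5))): (A_2 · A_3): 12×39 by 39×15 → 12×15, cost 12·39·15 = 7020; (A_4 · A_5): 15×41 by 41×40 → 15×40, cost 15·41·40 = 24600; ((A_2 · A_3) · (A_4 · A_5)): 12×15 by 15×40 → 12×40, cost 12·15·40 = 7200; cumulative 38820; (A_1 · ((A_2 · A_3) · (A_4 · A_5))): 44×12 by 12×40 → 44×40, cost 44·12·40 = 21120; cumulative 59940. Total 59940.
Order Q = ((A_1 · (A_2 · A_3)) · (A_4 · A_5)): (A_2 · A_3): 12×39 by 39×15 → 12×15, cost 12·39·15 = 7020; (A_1 · (A_2 · A_3)): 44×12 by 12×15 → 44×15, cost 44·12·15 = 7920; cumulative 14940; (A_4 · A_5): 15×41 by 41×40 → 15×40, cost 15·41·40 = 24600; ((A_1 · (A_2 · A_3)) · (A_4 · A_5)): 44×15 by 15×40 → 44×40, cost 44·15·40 = 26400; cumulative 65940. Total 65940.
Difference: |59940 − 65940| = 6000.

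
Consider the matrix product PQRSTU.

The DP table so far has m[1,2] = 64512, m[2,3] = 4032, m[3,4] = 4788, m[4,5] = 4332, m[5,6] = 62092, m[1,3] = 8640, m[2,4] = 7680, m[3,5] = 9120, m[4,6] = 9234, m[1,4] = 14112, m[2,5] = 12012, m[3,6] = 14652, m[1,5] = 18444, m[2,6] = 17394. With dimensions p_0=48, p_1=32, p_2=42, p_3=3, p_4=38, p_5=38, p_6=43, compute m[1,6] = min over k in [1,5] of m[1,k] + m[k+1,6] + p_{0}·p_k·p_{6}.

24066

m[1,6] = min over k∈[1,5] of m[1,k]+m[k+1,6]+p_{0}·p_k·p_{6}.
k=1: 0 + 17394 + 48·32·43 = 83442; k=2: 64512 + 14652 + 48·42·43 = 165852; k=3: 8640 + 9234 + 48·3·43 = 24066; k=4: 14112 + 62092 + 48·38·43 = 154636; k=5: 18444 + 0 + 48·38·43 = 96876.
Minimum: 24066 at k=3.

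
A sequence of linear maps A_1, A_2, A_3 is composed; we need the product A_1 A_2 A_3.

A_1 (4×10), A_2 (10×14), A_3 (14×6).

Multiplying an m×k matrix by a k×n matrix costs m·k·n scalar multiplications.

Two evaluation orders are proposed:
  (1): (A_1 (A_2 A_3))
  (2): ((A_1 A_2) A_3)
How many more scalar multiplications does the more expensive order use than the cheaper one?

Order (1) = (A_1 (A_2 A_3)): (A_2 A_3): 10×14 by 14×6 → 10×6, cost 10·14·6 = 840; (A_1 (A_2 A_3)): 4×10 by 10×6 → 4×6, cost 4·10·6 = 240; cumulative 1080. Total 1080.
Order (2) = ((A_1 A_2) A_3): (A_1 A_2): 4×10 by 10×14 → 4×14, cost 4·10·14 = 560; ((A_1 A_2) A_3): 4×14 by 14×6 → 4×6, cost 4·14·6 = 336; cumulative 896. Total 896.
Difference: |1080 − 896| = 184.

184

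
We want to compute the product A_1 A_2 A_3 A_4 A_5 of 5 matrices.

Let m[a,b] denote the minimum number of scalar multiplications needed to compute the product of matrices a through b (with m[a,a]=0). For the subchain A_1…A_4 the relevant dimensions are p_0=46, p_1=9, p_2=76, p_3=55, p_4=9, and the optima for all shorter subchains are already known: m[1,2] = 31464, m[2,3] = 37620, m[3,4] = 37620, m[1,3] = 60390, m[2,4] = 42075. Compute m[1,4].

45801

m[1,4] = min over k∈[1,3] of m[1,k]+m[k+1,4]+p_{0}·p_k·p_{4}.
k=1: 0 + 42075 + 46·9·9 = 45801; k=2: 31464 + 37620 + 46·76·9 = 100548; k=3: 60390 + 0 + 46·55·9 = 83160.
Minimum: 45801 at k=1.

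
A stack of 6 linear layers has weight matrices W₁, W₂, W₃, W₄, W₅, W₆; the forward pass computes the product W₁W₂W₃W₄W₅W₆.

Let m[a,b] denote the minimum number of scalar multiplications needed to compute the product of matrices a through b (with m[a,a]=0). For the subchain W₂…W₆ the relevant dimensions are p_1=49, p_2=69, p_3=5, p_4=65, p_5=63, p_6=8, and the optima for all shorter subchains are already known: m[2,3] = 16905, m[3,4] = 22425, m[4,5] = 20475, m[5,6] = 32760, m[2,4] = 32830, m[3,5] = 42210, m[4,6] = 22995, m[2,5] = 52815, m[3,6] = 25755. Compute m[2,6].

41860

m[2,6] = min over k∈[2,5] of m[2,k]+m[k+1,6]+p_{1}·p_k·p_{6}.
k=2: 0 + 25755 + 49·69·8 = 52803; k=3: 16905 + 22995 + 49·5·8 = 41860; k=4: 32830 + 32760 + 49·65·8 = 91070; k=5: 52815 + 0 + 49·63·8 = 77511.
Minimum: 41860 at k=3.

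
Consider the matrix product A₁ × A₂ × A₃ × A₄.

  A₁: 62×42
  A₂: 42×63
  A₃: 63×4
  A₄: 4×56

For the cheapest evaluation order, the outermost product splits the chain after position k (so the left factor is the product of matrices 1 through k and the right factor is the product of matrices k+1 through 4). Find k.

3

Adjacent pairs: A₁A₂ = 62·42·63 = 164052; A₂A₃ = 42·63·4 = 10584; A₃A₄ = 63·4·56 = 14112.
Length 3: A₁..A₃: k=1: 0+10584+62·42·4=21000; k=2: 164052+0+62·63·4=179676 → min 21000 | A₂..A₄: k=2: 0+14112+42·63·56=162288; k=3: 10584+0+42·4·56=19992 → min 19992.
Top-level splits: k=1: (A₁..A₁)·(A₂..A₄) → 0+19992+62·42·56 = 165816; k=2: (A₁..A₂)·(A₃..A₄) → 164052+14112+62·63·56 = 396900; k=3: (A₁..A₃)·(A₄..A₄) → 21000+0+62·4·56 = 34888.
Best split is after A₃, i.e. k = 3.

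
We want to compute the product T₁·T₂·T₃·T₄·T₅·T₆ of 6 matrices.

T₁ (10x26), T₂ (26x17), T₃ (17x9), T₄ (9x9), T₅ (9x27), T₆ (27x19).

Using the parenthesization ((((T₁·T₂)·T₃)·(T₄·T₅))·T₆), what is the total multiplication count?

(T₁·T₂): 10×26 by 26×17 → 10×17, cost 10·26·17 = 4420
((T₁·T₂)·T₃): 10×17 by 17×9 → 10×9, cost 10·17·9 = 1530; cumulative 5950
(T₄·T₅): 9×9 by 9×27 → 9×27, cost 9·9·27 = 2187
(((T₁·T₂)·T₃)·(T₄·T₅)): 10×9 by 9×27 → 10×27, cost 10·9·27 = 2430; cumulative 10567
((((T₁·T₂)·T₃)·(T₄·T₅))·T₆): 10×27 by 27×19 → 10×19, cost 10·27·19 = 5130; cumulative 15697
Total: 15697 scalar multiplications.

15697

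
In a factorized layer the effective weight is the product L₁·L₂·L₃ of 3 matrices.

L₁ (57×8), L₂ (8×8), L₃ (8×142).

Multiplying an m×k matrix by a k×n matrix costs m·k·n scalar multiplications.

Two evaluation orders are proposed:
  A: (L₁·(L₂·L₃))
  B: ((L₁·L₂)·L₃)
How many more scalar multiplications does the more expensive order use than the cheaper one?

5440

Order A = (L₁·(L₂·L₃)): (L₂·L₃): 8×8 by 8×142 → 8×142, cost 8·8·142 = 9088; (L₁·(L₂·L₃)): 57×8 by 8×142 → 57×142, cost 57·8·142 = 64752; cumulative 73840. Total 73840.
Order B = ((L₁·L₂)·L₃): (L₁·L₂): 57×8 by 8×8 → 57×8, cost 57·8·8 = 3648; ((L₁·L₂)·L₃): 57×8 by 8×142 → 57×142, cost 57·8·142 = 64752; cumulative 68400. Total 68400.
Difference: |73840 − 68400| = 5440.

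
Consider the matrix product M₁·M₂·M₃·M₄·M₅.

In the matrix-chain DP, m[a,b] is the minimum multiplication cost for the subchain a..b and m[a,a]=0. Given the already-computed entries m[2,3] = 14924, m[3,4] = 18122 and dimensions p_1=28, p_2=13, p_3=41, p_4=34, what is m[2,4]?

m[2,4] = min over k∈[2,3] of m[2,k]+m[k+1,4]+p_{1}·p_k·p_{4}.
k=2: 0 + 18122 + 28·13·34 = 30498; k=3: 14924 + 0 + 28·41·34 = 53956.
Minimum: 30498 at k=2.

30498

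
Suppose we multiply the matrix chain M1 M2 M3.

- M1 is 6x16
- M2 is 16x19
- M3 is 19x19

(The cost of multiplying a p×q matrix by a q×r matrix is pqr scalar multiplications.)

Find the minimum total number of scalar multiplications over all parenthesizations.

Order (M1 (M2 M3)): (M2 M3): 16×19 by 19×19 → 16×19, cost 16·19·19 = 5776; (M1 (M2 M3)): 6×16 by 16×19 → 6×19, cost 6·16·19 = 1824; cumulative 7600. Total 7600.
Order ((M1 M2) M3): (M1 M2): 6×16 by 16×19 → 6×19, cost 6·16·19 = 1824; ((M1 M2) M3): 6×19 by 19×19 → 6×19, cost 6·19·19 = 2166; cumulative 3990. Total 3990.
Minimum: 3990.

3990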